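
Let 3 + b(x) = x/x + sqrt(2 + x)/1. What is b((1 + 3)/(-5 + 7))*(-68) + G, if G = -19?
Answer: -19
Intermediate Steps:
b(x) = -2 + sqrt(2 + x) (b(x) = -3 + (x/x + sqrt(2 + x)/1) = -3 + (1 + sqrt(2 + x)*1) = -3 + (1 + sqrt(2 + x)) = -2 + sqrt(2 + x))
b((1 + 3)/(-5 + 7))*(-68) + G = (-2 + sqrt(2 + (1 + 3)/(-5 + 7)))*(-68) - 19 = (-2 + sqrt(2 + 4/2))*(-68) - 19 = (-2 + sqrt(2 + 4*(1/2)))*(-68) - 19 = (-2 + sqrt(2 + 2))*(-68) - 19 = (-2 + sqrt(4))*(-68) - 19 = (-2 + 2)*(-68) - 19 = 0*(-68) - 19 = 0 - 19 = -19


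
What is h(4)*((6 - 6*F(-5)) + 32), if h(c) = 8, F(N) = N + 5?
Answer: 304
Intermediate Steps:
F(N) = 5 + N
h(4)*((6 - 6*F(-5)) + 32) = 8*((6 - 6*(5 - 5)) + 32) = 8*((6 - 6*0) + 32) = 8*((6 + 0) + 32) = 8*(6 + 32) = 8*38 = 304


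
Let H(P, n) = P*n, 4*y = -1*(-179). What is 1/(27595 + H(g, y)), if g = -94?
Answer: 2/46777 ≈ 4.2756e-5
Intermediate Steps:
y = 179/4 (y = (-1*(-179))/4 = (¼)*179 = 179/4 ≈ 44.750)
1/(27595 + H(g, y)) = 1/(27595 - 94*179/4) = 1/(27595 - 8413/2) = 1/(46777/2) = 2/46777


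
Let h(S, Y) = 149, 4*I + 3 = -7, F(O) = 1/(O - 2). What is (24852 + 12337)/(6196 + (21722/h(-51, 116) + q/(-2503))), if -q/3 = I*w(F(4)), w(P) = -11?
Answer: 27739051966/4730324141 ≈ 5.8641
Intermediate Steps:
F(O) = 1/(-2 + O)
I = -5/2 (I = -¾ + (¼)*(-7) = -¾ - 7/4 = -5/2 ≈ -2.5000)
q = -165/2 (q = -(-15)*(-11)/2 = -3*55/2 = -165/2 ≈ -82.500)
(24852 + 12337)/(6196 + (21722/h(-51, 116) + q/(-2503))) = (24852 + 12337)/(6196 + (21722/149 - 165/2/(-2503))) = 37189/(6196 + (21722*(1/149) - 165/2*(-1/2503))) = 37189/(6196 + (21722/149 + 165/5006)) = 37189/(6196 + 108764917/745894) = 37189/(4730324141/745894) = 37189*(745894/4730324141) = 27739051966/4730324141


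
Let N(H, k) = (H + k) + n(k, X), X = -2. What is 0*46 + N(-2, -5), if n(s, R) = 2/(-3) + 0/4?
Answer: -23/3 ≈ -7.6667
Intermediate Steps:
n(s, R) = -⅔ (n(s, R) = 2*(-⅓) + 0*(¼) = -⅔ + 0 = -⅔)
N(H, k) = -⅔ + H + k (N(H, k) = (H + k) - ⅔ = -⅔ + H + k)
0*46 + N(-2, -5) = 0*46 + (-⅔ - 2 - 5) = 0 - 23/3 = -23/3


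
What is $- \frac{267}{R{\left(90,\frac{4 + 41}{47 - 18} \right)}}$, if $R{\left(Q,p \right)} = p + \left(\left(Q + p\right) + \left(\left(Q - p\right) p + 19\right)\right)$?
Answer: $- \frac{224547}{209704} \approx -1.0708$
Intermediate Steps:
$R{\left(Q,p \right)} = 19 + Q + 2 p + p \left(Q - p\right)$ ($R{\left(Q,p \right)} = p + \left(\left(Q + p\right) + \left(p \left(Q - p\right) + 19\right)\right) = p + \left(\left(Q + p\right) + \left(19 + p \left(Q - p\right)\right)\right) = p + \left(19 + Q + p + p \left(Q - p\right)\right) = 19 + Q + 2 p + p \left(Q - p\right)$)
$- \frac{267}{R{\left(90,\frac{4 + 41}{47 - 18} \right)}} = - \frac{267}{19 + 90 - \left(\frac{4 + 41}{47 - 18}\right)^{2} + 2 \frac{4 + 41}{47 - 18} + 90 \frac{4 + 41}{47 - 18}} = - \frac{267}{19 + 90 - \left(\frac{45}{29}\right)^{2} + 2 \cdot \frac{45}{29} + 90 \cdot \frac{45}{29}} = - \frac{267}{19 + 90 - \frac{2025}{841} + \frac{90}{29} + \frac{4050}{29}} = - \frac{267}{\frac{209704}{841}} = \left(-267\right) \frac{841}{209704} = - \frac{224547}{209704}$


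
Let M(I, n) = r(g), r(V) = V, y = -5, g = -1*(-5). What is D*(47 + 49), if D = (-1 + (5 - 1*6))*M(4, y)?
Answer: -960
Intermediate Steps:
g = 5
M(I, n) = 5
D = -10 (D = (-1 + (5 - 1*6))*5 = (-1 + (5 - 6))*5 = (-1 - 1)*5 = -2*5 = -10)
D*(47 + 49) = -10*(47 + 49) = -10*96 = -960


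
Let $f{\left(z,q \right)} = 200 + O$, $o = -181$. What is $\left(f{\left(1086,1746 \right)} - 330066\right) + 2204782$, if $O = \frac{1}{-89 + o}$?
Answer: $\frac{506227319}{270} \approx 1.8749 \cdot 10^{6}$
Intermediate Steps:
$O = - \frac{1}{270}$ ($O = \frac{1}{-89 - 181} = \frac{1}{-270} = - \frac{1}{270} \approx -0.0037037$)
$f{\left(z,q \right)} = \frac{53999}{270}$ ($f{\left(z,q \right)} = 200 - \frac{1}{270} = \frac{53999}{270}$)
$\left(f{\left(1086,1746 \right)} - 330066\right) + 2204782 = \left(\frac{53999}{270} - 330066\right) + 2204782 = - \frac{89063821}{270} + 2204782 = \frac{506227319}{270}$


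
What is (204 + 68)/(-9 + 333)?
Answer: 68/81 ≈ 0.83951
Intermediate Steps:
(204 + 68)/(-9 + 333) = 272/324 = 272*(1/324) = 68/81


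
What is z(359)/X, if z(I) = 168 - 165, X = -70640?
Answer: -3/70640 ≈ -4.2469e-5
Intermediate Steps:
z(I) = 3
z(359)/X = 3/(-70640) = 3*(-1/70640) = -3/70640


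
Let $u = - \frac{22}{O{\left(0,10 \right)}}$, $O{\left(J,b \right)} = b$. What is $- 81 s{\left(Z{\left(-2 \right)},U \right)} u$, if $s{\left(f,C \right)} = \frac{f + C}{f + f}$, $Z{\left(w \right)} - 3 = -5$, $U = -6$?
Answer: $\frac{1782}{5} \approx 356.4$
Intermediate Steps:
$Z{\left(w \right)} = -2$ ($Z{\left(w \right)} = 3 - 5 = -2$)
$u = - \frac{11}{5}$ ($u = - \frac{22}{10} = \left(-22\right) \frac{1}{10} = - \frac{11}{5} \approx -2.2$)
$s{\left(f,C \right)} = \frac{C + f}{2 f}$
$- 81 s{\left(Z{\left(-2 \right)},U \right)} u = - 81 \frac{-6 - 2}{2 \left(-2\right)} \left(- \frac{11}{5}\right) = - 81 \cdot \frac{1}{2} \left(- \frac{1}{2}\right) \left(-8\right) \left(- \frac{11}{5}\right) = \left(-81\right) 2 \left(- \frac{11}{5}\right) = \left(-162\right) \left(- \frac{11}{5}\right) = \frac{1782}{5}$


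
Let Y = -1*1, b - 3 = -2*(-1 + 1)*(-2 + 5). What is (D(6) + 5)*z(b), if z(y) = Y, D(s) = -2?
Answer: -3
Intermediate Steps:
b = 3 (b = 3 - 2*(-1 + 1)*(-2 + 5) = 3 - 0*3 = 3 - 2*0 = 3 + 0 = 3)
Y = -1
z(y) = -1
(D(6) + 5)*z(b) = (-2 + 5)*(-1) = 3*(-1) = -3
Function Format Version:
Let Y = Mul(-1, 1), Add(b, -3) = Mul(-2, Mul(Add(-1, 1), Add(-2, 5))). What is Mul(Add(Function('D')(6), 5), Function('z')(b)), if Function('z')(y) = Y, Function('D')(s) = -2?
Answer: -3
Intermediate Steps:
b = 3 (b = Add(3, Mul(-2, Mul(Add(-1, 1), Add(-2, 5)))) = Add(3, Mul(-2, Mul(0, 3))) = Add(3, Mul(-2, 0)) = Add(3, 0) = 3)
Y = -1
Function('z')(y) = -1
Mul(Add(Function('D')(6), 5), Function('z')(b)) = Mul(Add(-2, 5), -1) = Mul(3, -1) = -3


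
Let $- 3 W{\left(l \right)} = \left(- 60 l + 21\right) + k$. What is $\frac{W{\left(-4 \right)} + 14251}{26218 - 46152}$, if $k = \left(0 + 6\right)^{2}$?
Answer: $- \frac{7076}{9967} \approx -0.70994$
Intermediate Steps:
$k = 36$ ($k = 6^{2} = 36$)
$W{\left(l \right)} = -19 + 20 l$ ($W{\left(l \right)} = - \frac{\left(- 60 l + 21\right) + 36}{3} = - \frac{\left(21 - 60 l\right) + 36}{3} = - \frac{57 - 60 l}{3} = -19 + 20 l$)
$\frac{W{\left(-4 \right)} + 14251}{26218 - 46152} = \frac{\left(-19 + 20 \left(-4\right)\right) + 14251}{26218 - 46152} = \frac{\left(-19 - 80\right) + 14251}{-19934} = \left(-99 + 14251\right) \left(- \frac{1}{19934}\right) = 14152 \left(- \frac{1}{19934}\right) = - \frac{7076}{9967}$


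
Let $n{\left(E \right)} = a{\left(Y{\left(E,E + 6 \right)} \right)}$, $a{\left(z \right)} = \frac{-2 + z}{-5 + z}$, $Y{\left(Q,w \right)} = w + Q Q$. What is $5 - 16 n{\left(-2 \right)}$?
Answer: $-27$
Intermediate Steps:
$Y{\left(Q,w \right)} = w + Q^{2}$
$a{\left(z \right)} = \frac{-2 + z}{-5 + z}$
$n{\left(E \right)} = \frac{4 + E + E^{2}}{1 + E + E^{2}}$ ($n{\left(E \right)} = \frac{-2 + \left(\left(E + 6\right) + E^{2}\right)}{-5 + \left(\left(E + 6\right) + E^{2}\right)} = \frac{-2 + \left(\left(6 + E\right) + E^{2}\right)}{-5 + \left(\left(6 + E\right) + E^{2}\right)} = \frac{-2 + \left(6 + E + E^{2}\right)}{-5 + \left(6 + E + E^{2}\right)} = \frac{4 + E + E^{2}}{1 + E + E^{2}}$)
$5 - 16 n{\left(-2 \right)} = 5 - 16 \frac{4 - 2 + \left(-2\right)^{2}}{1 - 2 + \left(-2\right)^{2}} = 5 - 16 \frac{4 - 2 + 4}{1 - 2 + 4} = 5 - 16 \cdot \frac{1}{3} \cdot 6 = 5 - 32 = -27$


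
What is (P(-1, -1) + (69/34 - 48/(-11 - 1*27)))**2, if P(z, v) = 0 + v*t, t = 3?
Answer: 35721/417316 ≈ 0.085597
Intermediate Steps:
P(z, v) = 3*v (P(z, v) = 0 + v*3 = 0 + 3*v = 3*v)
(P(-1, -1) + (69/34 - 48/(-11 - 1*27)))**2 = (3*(-1) + (69/34 - 48/(-11 - 1*27)))**2 = (-3 + (69*(1/34) - 48/(-11 - 27)))**2 = (-3 + (69/34 - 48/(-38)))**2 = (-3 + (69/34 - 48*(-1/38)))**2 = (-3 + (69/34 + 24/19))**2 = (-3 + 2127/646)**2 = (189/646)**2 = 35721/417316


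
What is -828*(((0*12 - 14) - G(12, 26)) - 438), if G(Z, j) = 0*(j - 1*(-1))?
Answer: 374256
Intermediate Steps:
G(Z, j) = 0 (G(Z, j) = 0*(j + 1) = 0*(1 + j) = 0)
-828*(((0*12 - 14) - G(12, 26)) - 438) = -828*(((0*12 - 14) - 1*0) - 438) = -828*(((0 - 14) + 0) - 438) = -828*((-14 + 0) - 438) = -828*(-14 - 438) = -828*(-452) = 374256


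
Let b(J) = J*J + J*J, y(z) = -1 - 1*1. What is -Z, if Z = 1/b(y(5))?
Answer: -⅛ ≈ -0.12500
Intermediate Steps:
y(z) = -2 (y(z) = -1 - 1 = -2)
b(J) = 2*J² (b(J) = J² + J² = 2*J²)
Z = ⅛ (Z = 1/(2*(-2)²) = 1/(2*4) = 1/8 = ⅛ ≈ 0.12500)
-Z = -1*⅛ = -⅛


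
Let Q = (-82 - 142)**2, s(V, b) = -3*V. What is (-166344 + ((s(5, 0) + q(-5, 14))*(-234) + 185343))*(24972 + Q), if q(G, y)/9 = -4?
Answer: 2324553084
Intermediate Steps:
q(G, y) = -36 (q(G, y) = 9*(-4) = -36)
Q = 50176 (Q = (-224)**2 = 50176)
(-166344 + ((s(5, 0) + q(-5, 14))*(-234) + 185343))*(24972 + Q) = (-166344 + ((-3*5 - 36)*(-234) + 185343))*(24972 + 50176) = (-166344 + ((-15 - 36)*(-234) + 185343))*75148 = (-166344 + (-51*(-234) + 185343))*75148 = (-166344 + (11934 + 185343))*75148 = (-166344 + 197277)*75148 = 30933*75148 = 2324553084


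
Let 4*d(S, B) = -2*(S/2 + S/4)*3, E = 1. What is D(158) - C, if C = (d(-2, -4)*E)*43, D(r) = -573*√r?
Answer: -387/4 - 573*√158 ≈ -7299.3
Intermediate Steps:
d(S, B) = -9*S/8 (d(S, B) = (-2*(S/2 + S/4)*3)/4 = (-3*S/2*3)/4 = (-9*S/2)/4 = -9*S/8)
C = 387/4 (C = (-9/8*(-2)*1)*43 = ((9/4)*1)*43 = (9/4)*43 = 387/4 ≈ 96.750)
D(158) - C = -573*√158 - 1*387/4 = -573*√158 - 387/4 = -387/4 - 573*√158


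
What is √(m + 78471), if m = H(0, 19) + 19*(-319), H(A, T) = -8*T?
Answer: √72258 ≈ 268.81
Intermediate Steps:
m = -6213 (m = -8*19 + 19*(-319) = -152 - 6061 = -6213)
√(m + 78471) = √(-6213 + 78471) = √72258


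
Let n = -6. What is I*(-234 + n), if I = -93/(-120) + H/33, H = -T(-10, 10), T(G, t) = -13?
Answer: -3086/11 ≈ -280.55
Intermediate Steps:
H = 13 (H = -1*(-13) = 13)
I = 1543/1320 (I = -93/(-120) + 13/33 = -93*(-1/120) + 13*(1/33) = 31/40 + 13/33 = 1543/1320 ≈ 1.1689)
I*(-234 + n) = 1543*(-234 - 6)/1320 = (1543/1320)*(-240) = -3086/11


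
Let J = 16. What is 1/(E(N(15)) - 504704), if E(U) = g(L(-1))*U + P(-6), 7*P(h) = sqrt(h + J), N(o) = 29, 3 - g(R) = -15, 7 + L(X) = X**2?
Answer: -12352459/6227887483533 - 7*sqrt(10)/12455774967066 ≈ -1.9834e-6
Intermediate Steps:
L(X) = -7 + X**2
g(R) = 18 (g(R) = 3 - 1*(-15) = 3 + 15 = 18)
P(h) = sqrt(16 + h)/7 (P(h) = sqrt(h + 16)/7 = sqrt(16 + h)/7)
E(U) = 18*U + sqrt(10)/7 (E(U) = 18*U + sqrt(16 - 6)/7 = 18*U + sqrt(10)/7)
1/(E(N(15)) - 504704) = 1/((18*29 + sqrt(10)/7) - 504704) = 1/((522 + sqrt(10)/7) - 504704) = 1/(-504182 + sqrt(10)/7)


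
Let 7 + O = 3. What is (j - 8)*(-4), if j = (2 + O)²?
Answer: 16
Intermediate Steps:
O = -4 (O = -7 + 3 = -4)
j = 4 (j = (2 - 4)² = (-2)² = 4)
(j - 8)*(-4) = (4 - 8)*(-4) = -4*(-4) = 16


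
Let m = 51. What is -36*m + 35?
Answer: -1801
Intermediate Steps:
-36*m + 35 = -36*51 + 35 = -1836 + 35 = -1801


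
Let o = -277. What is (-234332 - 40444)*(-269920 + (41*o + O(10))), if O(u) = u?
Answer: 77285421192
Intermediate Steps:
(-234332 - 40444)*(-269920 + (41*o + O(10))) = (-234332 - 40444)*(-269920 + (41*(-277) + 10)) = -274776*(-269920 + (-11357 + 10)) = -274776*(-269920 - 11347) = -274776*(-281267) = 77285421192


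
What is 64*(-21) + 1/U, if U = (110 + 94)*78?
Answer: -21385727/15912 ≈ -1344.0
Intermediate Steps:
U = 15912 (U = 204*78 = 15912)
64*(-21) + 1/U = 64*(-21) + 1/15912 = -1344 + 1/15912 = -21385727/15912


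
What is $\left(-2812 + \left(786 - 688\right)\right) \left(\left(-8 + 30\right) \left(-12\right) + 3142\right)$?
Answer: $-7810892$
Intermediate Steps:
$\left(-2812 + \left(786 - 688\right)\right) \left(\left(-8 + 30\right) \left(-12\right) + 3142\right) = \left(-2812 + \left(786 - 688\right)\right) \left(22 \left(-12\right) + 3142\right) = \left(-2812 + 98\right) \left(-264 + 3142\right) = \left(-2714\right) 2878 = -7810892$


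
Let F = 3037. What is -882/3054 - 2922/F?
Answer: -1933737/1545833 ≈ -1.2509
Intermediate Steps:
-882/3054 - 2922/F = -882/3054 - 2922/3037 = -882*1/3054 - 2922*1/3037 = -147/509 - 2922/3037 = -1933737/1545833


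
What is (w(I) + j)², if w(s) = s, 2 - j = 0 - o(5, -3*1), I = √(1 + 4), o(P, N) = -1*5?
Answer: (-3 + √5)² ≈ 0.58359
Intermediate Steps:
o(P, N) = -5
I = √5 ≈ 2.2361
j = -3 (j = 2 - (0 - 1*(-5)) = 2 - (0 + 5) = 2 - 1*5 = 2 - 5 = -3)
(w(I) + j)² = (√5 - 3)² = (-3 + √5)²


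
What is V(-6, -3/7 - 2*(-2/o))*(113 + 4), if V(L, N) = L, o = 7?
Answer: -702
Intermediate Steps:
V(-6, -3/7 - 2*(-2/o))*(113 + 4) = -6*(113 + 4) = -6*117 = -702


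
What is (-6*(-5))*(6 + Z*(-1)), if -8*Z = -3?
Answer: 675/4 ≈ 168.75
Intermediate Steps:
Z = 3/8 (Z = -⅛*(-3) = 3/8 ≈ 0.37500)
(-6*(-5))*(6 + Z*(-1)) = (-6*(-5))*(6 + (3/8)*(-1)) = 30*(6 - 3/8) = 30*(45/8) = 675/4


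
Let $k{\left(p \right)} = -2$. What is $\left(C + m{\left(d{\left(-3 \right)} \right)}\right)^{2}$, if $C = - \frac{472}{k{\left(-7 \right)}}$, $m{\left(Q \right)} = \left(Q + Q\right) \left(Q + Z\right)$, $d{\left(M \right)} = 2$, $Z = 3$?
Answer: $65536$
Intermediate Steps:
$m{\left(Q \right)} = 2 Q \left(3 + Q\right)$ ($m{\left(Q \right)} = \left(Q + Q\right) \left(Q + 3\right) = 2 Q \left(3 + Q\right)$)
$C = 236$ ($C = - \frac{472}{-2} = \left(-472\right) \left(- \frac{1}{2}\right) = 236$)
$\left(C + m{\left(d{\left(-3 \right)} \right)}\right)^{2} = \left(236 + 2 \cdot 2 \left(3 + 2\right)\right)^{2} = \left(236 + 2 \cdot 2 \cdot 5\right)^{2} = \left(236 + 20\right)^{2} = 256^{2} = 65536$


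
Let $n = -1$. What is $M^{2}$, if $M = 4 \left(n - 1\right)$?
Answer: $64$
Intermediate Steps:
$M = -8$ ($M = 4 \left(-1 - 1\right) = 4 \left(-2\right) = -8$)
$M^{2} = \left(-8\right)^{2} = 64$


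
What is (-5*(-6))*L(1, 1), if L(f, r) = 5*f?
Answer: 150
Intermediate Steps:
(-5*(-6))*L(1, 1) = (-5*(-6))*(5*1) = 30*5 = 150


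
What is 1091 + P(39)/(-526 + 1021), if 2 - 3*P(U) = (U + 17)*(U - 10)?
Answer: 1618513/1485 ≈ 1089.9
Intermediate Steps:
P(U) = 2/3 - (-10 + U)*(17 + U)/3 (P(U) = 2/3 - (U + 17)*(U - 10)/3 = 2/3 - (17 + U)*(-10 + U)/3 = 2/3 - (-10 + U)*(17 + U)/3)
1091 + P(39)/(-526 + 1021) = 1091 + (172/3 - 7/3*39 - 1/3*39**2)/(-526 + 1021) = 1091 + (172/3 - 91 - 1/3*1521)/495 = 1091 + (172/3 - 91 - 507)*(1/495) = 1091 - 1622/3*1/495 = 1091 - 1622/1485 = 1618513/1485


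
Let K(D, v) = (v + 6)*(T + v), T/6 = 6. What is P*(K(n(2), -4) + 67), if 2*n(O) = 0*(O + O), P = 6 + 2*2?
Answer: 1310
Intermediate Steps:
T = 36 (T = 6*6 = 36)
P = 10 (P = 6 + 4 = 10)
n(O) = 0 (n(O) = (0*(O + O))/2 = (0*(2*O))/2 = (1/2)*0 = 0)
K(D, v) = (6 + v)*(36 + v) (K(D, v) = (v + 6)*(36 + v) = (6 + v)*(36 + v))
P*(K(n(2), -4) + 67) = 10*((216 + (-4)**2 + 42*(-4)) + 67) = 10*((216 + 16 - 168) + 67) = 10*(64 + 67) = 10*131 = 1310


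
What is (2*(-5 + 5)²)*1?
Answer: 0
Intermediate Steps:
(2*(-5 + 5)²)*1 = (2*0²)*1 = (2*0)*1 = 0*1 = 0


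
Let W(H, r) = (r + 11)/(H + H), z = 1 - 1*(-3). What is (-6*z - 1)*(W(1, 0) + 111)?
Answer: -5825/2 ≈ -2912.5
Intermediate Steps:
z = 4 (z = 1 + 3 = 4)
W(H, r) = (11 + r)/(2*H) (W(H, r) = (11 + r)/((2*H)) = (11 + r)*(1/(2*H)) = (11 + r)/(2*H))
(-6*z - 1)*(W(1, 0) + 111) = (-6*4 - 1)*((½)*(11 + 0)/1 + 111) = (-24 - 1)*((½)*1*11 + 111) = -25*(11/2 + 111) = -25*233/2 = -5825/2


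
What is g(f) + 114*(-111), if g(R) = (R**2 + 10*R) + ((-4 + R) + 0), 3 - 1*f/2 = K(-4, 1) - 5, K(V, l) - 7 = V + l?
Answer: -12506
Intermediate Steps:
K(V, l) = 7 + V + l (K(V, l) = 7 + (V + l) = 7 + V + l)
f = 8 (f = 6 - 2*((7 - 4 + 1) - 5) = 6 - 2*(4 - 5) = 6 - 2*(-1) = 6 + 2 = 8)
g(R) = -4 + R**2 + 11*R (g(R) = (R**2 + 10*R) + (-4 + R) = -4 + R**2 + 11*R)
g(f) + 114*(-111) = (-4 + 8**2 + 11*8) + 114*(-111) = (-4 + 64 + 88) - 12654 = 148 - 12654 = -12506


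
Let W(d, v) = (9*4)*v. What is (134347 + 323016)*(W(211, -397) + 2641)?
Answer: -5328736313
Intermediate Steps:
W(d, v) = 36*v
(134347 + 323016)*(W(211, -397) + 2641) = (134347 + 323016)*(36*(-397) + 2641) = 457363*(-14292 + 2641) = 457363*(-11651) = -5328736313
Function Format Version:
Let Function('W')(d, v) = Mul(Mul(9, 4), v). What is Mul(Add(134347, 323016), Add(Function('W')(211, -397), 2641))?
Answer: -5328736313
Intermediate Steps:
Function('W')(d, v) = Mul(36, v)
Mul(Add(134347, 323016), Add(Function('W')(211, -397), 2641)) = Mul(Add(134347, 323016), Add(Mul(36, -397), 2641)) = Mul(457363, Add(-14292, 2641)) = Mul(457363, -11651) = -5328736313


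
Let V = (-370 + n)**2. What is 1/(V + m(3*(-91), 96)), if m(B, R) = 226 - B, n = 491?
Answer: 1/15140 ≈ 6.6050e-5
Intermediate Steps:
V = 14641 (V = (-370 + 491)**2 = 121**2 = 14641)
1/(V + m(3*(-91), 96)) = 1/(14641 + (226 - 3*(-91))) = 1/(14641 + (226 - 1*(-273))) = 1/(14641 + (226 + 273)) = 1/(14641 + 499) = 1/15140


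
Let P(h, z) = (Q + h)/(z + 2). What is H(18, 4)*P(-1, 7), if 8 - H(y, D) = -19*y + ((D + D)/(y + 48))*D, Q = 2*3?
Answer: 57670/297 ≈ 194.18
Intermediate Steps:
Q = 6
H(y, D) = 8 + 19*y - 2*D**2/(48 + y) (H(y, D) = 8 - (-19*y + ((D + D)/(y + 48))*D) = 8 - (-19*y + ((2*D)/(48 + y))*D) = 8 - (-19*y + (2*D/(48 + y))*D) = 8 - (-19*y + 2*D**2/(48 + y)) = 8 + (19*y - 2*D**2/(48 + y)) = 8 + 19*y - 2*D**2/(48 + y))
P(h, z) = (6 + h)/(2 + z) (P(h, z) = (6 + h)/(z + 2) = (6 + h)/(2 + z))
H(18, 4)*P(-1, 7) = ((384 - 2*4**2 + 19*18**2 + 920*18)/(48 + 18))*((6 - 1)/(2 + 7)) = ((384 - 2*16 + 19*324 + 16560)/66)*(5/9) = ((384 - 32 + 6156 + 16560)/66)*((1/9)*5) = ((1/66)*23068)*(5/9) = (11534/33)*(5/9) = 57670/297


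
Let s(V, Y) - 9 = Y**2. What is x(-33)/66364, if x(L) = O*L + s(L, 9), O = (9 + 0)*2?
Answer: -126/16591 ≈ -0.0075945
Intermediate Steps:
s(V, Y) = 9 + Y**2
O = 18 (O = 9*2 = 18)
x(L) = 90 + 18*L (x(L) = 18*L + (9 + 9**2) = 18*L + (9 + 81) = 18*L + 90 = 90 + 18*L)
x(-33)/66364 = (90 + 18*(-33))/66364 = (90 - 594)*(1/66364) = -504*1/66364 = -126/16591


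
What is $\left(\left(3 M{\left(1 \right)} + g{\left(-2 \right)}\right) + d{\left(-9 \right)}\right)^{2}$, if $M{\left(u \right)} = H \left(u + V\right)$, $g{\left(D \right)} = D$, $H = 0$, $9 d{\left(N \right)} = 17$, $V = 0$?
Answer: $\frac{1}{81} \approx 0.012346$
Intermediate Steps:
$d{\left(N \right)} = \frac{17}{9}$ ($d{\left(N \right)} = \frac{1}{9} \cdot 17 = \frac{17}{9}$)
$M{\left(u \right)} = 0$ ($M{\left(u \right)} = 0 \left(u + 0\right) = 0 u = 0$)
$\left(\left(3 M{\left(1 \right)} + g{\left(-2 \right)}\right) + d{\left(-9 \right)}\right)^{2} = \left(\left(3 \cdot 0 - 2\right) + \frac{17}{9}\right)^{2} = \left(\left(0 - 2\right) + \frac{17}{9}\right)^{2} = \left(-2 + \frac{17}{9}\right)^{2} = \left(- \frac{1}{9}\right)^{2} = \frac{1}{81}$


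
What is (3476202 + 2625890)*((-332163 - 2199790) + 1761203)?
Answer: -4703187409000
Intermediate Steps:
(3476202 + 2625890)*((-332163 - 2199790) + 1761203) = 6102092*(-2531953 + 1761203) = 6102092*(-770750) = -4703187409000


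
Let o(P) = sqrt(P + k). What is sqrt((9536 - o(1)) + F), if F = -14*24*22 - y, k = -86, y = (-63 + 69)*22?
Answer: sqrt(2012 - I*sqrt(85)) ≈ 44.855 - 0.1028*I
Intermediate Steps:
y = 132 (y = 6*22 = 132)
F = -7524 (F = -14*24*22 - 1*132 = -336*22 - 132 = -7392 - 132 = -7524)
o(P) = sqrt(-86 + P) (o(P) = sqrt(P - 86) = sqrt(-86 + P))
sqrt((9536 - o(1)) + F) = sqrt((9536 - sqrt(-86 + 1)) - 7524) = sqrt((9536 - sqrt(-85)) - 7524) = sqrt((9536 - I*sqrt(85)) - 7524) = sqrt(2012 - I*sqrt(85))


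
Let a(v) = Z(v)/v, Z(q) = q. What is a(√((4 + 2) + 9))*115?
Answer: 115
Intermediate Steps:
a(v) = 1 (a(v) = v/v = 1)
a(√((4 + 2) + 9))*115 = 1*115 = 115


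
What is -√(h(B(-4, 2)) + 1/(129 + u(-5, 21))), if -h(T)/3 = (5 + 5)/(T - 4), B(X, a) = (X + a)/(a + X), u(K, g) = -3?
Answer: -√17654/42 ≈ -3.1635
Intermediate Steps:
B(X, a) = 1 (B(X, a) = (X + a)/(X + a) = 1)
h(T) = -30/(-4 + T) (h(T) = -3*(5 + 5)/(T - 4) = -30/(-4 + T))
-√(h(B(-4, 2)) + 1/(129 + u(-5, 21))) = -√(-30/(-4 + 1) + 1/(129 - 3)) = -√(-30/(-3) + 1/126) = -√(-30*(-⅓) + 1/126) = -√(10 + 1/126) = -√(1261/126) = -√17654/42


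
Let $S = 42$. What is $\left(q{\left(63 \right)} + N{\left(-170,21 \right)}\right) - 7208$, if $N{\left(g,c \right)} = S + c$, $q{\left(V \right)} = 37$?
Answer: $-7108$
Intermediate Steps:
$N{\left(g,c \right)} = 42 + c$
$\left(q{\left(63 \right)} + N{\left(-170,21 \right)}\right) - 7208 = \left(37 + \left(42 + 21\right)\right) - 7208 = \left(37 + 63\right) - 7208 = 100 - 7208 = -7108$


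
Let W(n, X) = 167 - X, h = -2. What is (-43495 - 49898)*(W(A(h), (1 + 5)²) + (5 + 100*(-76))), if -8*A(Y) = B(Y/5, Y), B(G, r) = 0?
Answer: 697085352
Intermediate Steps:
A(Y) = 0 (A(Y) = -⅛*0 = 0)
(-43495 - 49898)*(W(A(h), (1 + 5)²) + (5 + 100*(-76))) = (-43495 - 49898)*((167 - (1 + 5)²) + (5 + 100*(-76))) = -93393*((167 - 1*6²) + (5 - 7600)) = -93393*((167 - 1*36) - 7595) = -93393*((167 - 36) - 7595) = -93393*(131 - 7595) = -93393*(-7464) = 697085352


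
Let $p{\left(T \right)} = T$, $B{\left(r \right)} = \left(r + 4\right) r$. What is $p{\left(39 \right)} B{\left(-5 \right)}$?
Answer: $195$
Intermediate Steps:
$B{\left(r \right)} = r \left(4 + r\right)$ ($B{\left(r \right)} = \left(4 + r\right) r = r \left(4 + r\right)$)
$p{\left(39 \right)} B{\left(-5 \right)} = 39 \left(- 5 \left(4 - 5\right)\right) = 39 \left(\left(-5\right) \left(-1\right)\right) = 39 \cdot 5 = 195$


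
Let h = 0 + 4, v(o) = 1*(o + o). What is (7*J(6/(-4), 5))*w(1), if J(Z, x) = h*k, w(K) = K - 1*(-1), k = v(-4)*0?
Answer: 0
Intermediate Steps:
v(o) = 2*o (v(o) = 1*(2*o) = 2*o)
k = 0 (k = (2*(-4))*0 = -8*0 = 0)
h = 4
w(K) = 1 + K (w(K) = K + 1 = 1 + K)
J(Z, x) = 0 (J(Z, x) = 4*0 = 0)
(7*J(6/(-4), 5))*w(1) = (7*0)*(1 + 1) = 0*2 = 0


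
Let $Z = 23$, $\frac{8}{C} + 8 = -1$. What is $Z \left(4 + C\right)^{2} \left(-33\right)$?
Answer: $- \frac{198352}{27} \approx -7346.4$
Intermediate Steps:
$C = - \frac{8}{9}$ ($C = \frac{8}{-8 - 1} = \frac{8}{-9} = 8 \left(- \frac{1}{9}\right) = - \frac{8}{9} \approx -0.88889$)
$Z \left(4 + C\right)^{2} \left(-33\right) = 23 \left(4 - \frac{8}{9}\right)^{2} \left(-33\right) = 23 \left(\frac{28}{9}\right)^{2} \left(-33\right) = 23 \cdot \frac{784}{81} \left(-33\right) = \frac{18032}{81} \left(-33\right) = - \frac{198352}{27}$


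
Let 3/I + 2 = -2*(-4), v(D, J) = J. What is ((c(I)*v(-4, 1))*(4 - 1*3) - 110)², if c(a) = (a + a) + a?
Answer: 47089/4 ≈ 11772.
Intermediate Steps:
I = ½ (I = 3/(-2 - 2*(-4)) = 3/(-2 + 8) = 3/6 = 3*(⅙) = ½ ≈ 0.50000)
c(a) = 3*a (c(a) = 2*a + a = 3*a)
((c(I)*v(-4, 1))*(4 - 1*3) - 110)² = (((3*(½))*1)*(4 - 1*3) - 110)² = (((3/2)*1)*(4 - 3) - 110)² = ((3/2)*1 - 110)² = (3/2 - 110)² = (-217/2)² = 47089/4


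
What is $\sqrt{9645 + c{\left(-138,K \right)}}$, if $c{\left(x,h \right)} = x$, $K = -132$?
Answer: $\sqrt{9507} \approx 97.504$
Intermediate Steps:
$\sqrt{9645 + c{\left(-138,K \right)}} = \sqrt{9645 - 138} = \sqrt{9507}$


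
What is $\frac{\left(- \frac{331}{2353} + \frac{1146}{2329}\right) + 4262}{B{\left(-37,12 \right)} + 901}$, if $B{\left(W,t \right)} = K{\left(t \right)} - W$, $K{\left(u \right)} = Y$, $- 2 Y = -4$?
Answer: $\frac{23358269533}{5151328780} \approx 4.5344$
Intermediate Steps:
$Y = 2$ ($Y = \left(- \frac{1}{2}\right) \left(-4\right) = 2$)
$K{\left(u \right)} = 2$
$B{\left(W,t \right)} = 2 - W$
$\frac{\left(- \frac{331}{2353} + \frac{1146}{2329}\right) + 4262}{B{\left(-37,12 \right)} + 901} = \frac{\left(- \frac{331}{2353} + \frac{1146}{2329}\right) + 4262}{\left(2 - -37\right) + 901} = \frac{\left(\left(-331\right) \frac{1}{2353} + 1146 \cdot \frac{1}{2329}\right) + 4262}{\left(2 + 37\right) + 901} = \frac{\left(- \frac{331}{2353} + \frac{1146}{2329}\right) + 4262}{39 + 901} = \frac{\frac{1925639}{5480137} + 4262}{940} = \frac{23358269533}{5480137} \cdot \frac{1}{940} = \frac{23358269533}{5151328780}$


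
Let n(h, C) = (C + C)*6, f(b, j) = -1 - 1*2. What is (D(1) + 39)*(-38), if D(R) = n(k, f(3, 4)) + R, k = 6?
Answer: -152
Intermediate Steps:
f(b, j) = -3 (f(b, j) = -1 - 2 = -3)
n(h, C) = 12*C (n(h, C) = (2*C)*6 = 12*C)
D(R) = -36 + R (D(R) = 12*(-3) + R = -36 + R)
(D(1) + 39)*(-38) = ((-36 + 1) + 39)*(-38) = (-35 + 39)*(-38) = 4*(-38) = -152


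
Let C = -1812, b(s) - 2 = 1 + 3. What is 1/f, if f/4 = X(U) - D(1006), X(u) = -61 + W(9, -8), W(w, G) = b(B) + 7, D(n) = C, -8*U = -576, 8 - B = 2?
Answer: 1/7056 ≈ 0.00014172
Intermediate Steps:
B = 6 (B = 8 - 1*2 = 8 - 2 = 6)
U = 72 (U = -⅛*(-576) = 72)
b(s) = 6 (b(s) = 2 + (1 + 3) = 2 + 4 = 6)
D(n) = -1812
W(w, G) = 13 (W(w, G) = 6 + 7 = 13)
X(u) = -48 (X(u) = -61 + 13 = -48)
f = 7056 (f = 4*(-48 - 1*(-1812)) = 4*(-48 + 1812) = 4*1764 = 7056)
1/f = 1/7056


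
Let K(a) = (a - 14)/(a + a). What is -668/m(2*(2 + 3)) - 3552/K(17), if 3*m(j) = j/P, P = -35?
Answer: -33242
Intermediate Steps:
K(a) = (-14 + a)/(2*a) (K(a) = (-14 + a)/((2*a)) = (-14 + a)*(1/(2*a)) = (-14 + a)/(2*a))
m(j) = -j/105 (m(j) = (j/(-35))/3 = (j*(-1/35))/3 = (-j/35)/3 = -j/105)
-668/m(2*(2 + 3)) - 3552/K(17) = -668*(-105/(2*(2 + 3))) - 3552*34/(-14 + 17) = -668/((-2*5/105)) - 3552/((1/2)*(1/17)*3) = -668/((-1/105*10)) - 3552/3/34 = -668/(-2/21) - 3552*34/3 = -668*(-21/2) - 40256 = 7014 - 40256 = -33242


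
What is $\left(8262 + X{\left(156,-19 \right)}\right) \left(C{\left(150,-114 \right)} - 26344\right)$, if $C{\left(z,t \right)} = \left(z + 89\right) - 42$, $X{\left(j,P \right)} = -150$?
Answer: $-212104464$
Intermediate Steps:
$C{\left(z,t \right)} = 47 + z$ ($C{\left(z,t \right)} = \left(89 + z\right) - 42 = 47 + z$)
$\left(8262 + X{\left(156,-19 \right)}\right) \left(C{\left(150,-114 \right)} - 26344\right) = \left(8262 - 150\right) \left(\left(47 + 150\right) - 26344\right) = 8112 \left(197 - 26344\right) = 8112 \left(-26147\right) = -212104464$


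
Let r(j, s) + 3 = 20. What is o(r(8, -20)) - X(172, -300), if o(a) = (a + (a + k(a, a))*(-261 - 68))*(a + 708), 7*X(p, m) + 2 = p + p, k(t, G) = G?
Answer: -56683017/7 ≈ -8.0976e+6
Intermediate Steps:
X(p, m) = -2/7 + 2*p/7 (X(p, m) = -2/7 + (p + p)/7 = -2/7 + (2*p)/7 = -2/7 + 2*p/7)
r(j, s) = 17 (r(j, s) = -3 + 20 = 17)
o(a) = -657*a*(708 + a) (o(a) = (a + (a + a)*(-261 - 68))*(a + 708) = (a + (2*a)*(-329))*(708 + a) = (a - 658*a)*(708 + a) = (-657*a)*(708 + a) = -657*a*(708 + a))
o(r(8, -20)) - X(172, -300) = 657*17*(-708 - 1*17) - (-2/7 + (2/7)*172) = 657*17*(-708 - 17) - (-2/7 + 344/7) = 657*17*(-725) - 1*342/7 = -8097525 - 342/7 = -56683017/7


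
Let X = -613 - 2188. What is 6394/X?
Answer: -6394/2801 ≈ -2.2828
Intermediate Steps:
X = -2801
6394/X = 6394/(-2801) = 6394*(-1/2801) = -6394/2801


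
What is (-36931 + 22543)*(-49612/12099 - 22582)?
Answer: 12023846120/37 ≈ 3.2497e+8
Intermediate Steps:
(-36931 + 22543)*(-49612/12099 - 22582) = -14388*(-49612*1/12099 - 22582) = -14388*(-49612/12099 - 22582) = -14388*(-273269230/12099) = 12023846120/37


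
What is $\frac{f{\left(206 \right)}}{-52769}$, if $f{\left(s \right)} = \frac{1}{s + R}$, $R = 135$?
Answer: $- \frac{1}{17994229} \approx -5.5573 \cdot 10^{-8}$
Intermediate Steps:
$f{\left(s \right)} = \frac{1}{135 + s}$ ($f{\left(s \right)} = \frac{1}{s + 135} = \frac{1}{135 + s}$)
$\frac{f{\left(206 \right)}}{-52769} = \frac{1}{\left(135 + 206\right) \left(-52769\right)} = \frac{1}{341} \left(- \frac{1}{52769}\right) = - \frac{1}{17994229}$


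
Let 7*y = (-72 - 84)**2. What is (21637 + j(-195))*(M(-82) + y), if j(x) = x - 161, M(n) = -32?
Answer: 513127472/7 ≈ 7.3304e+7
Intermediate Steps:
j(x) = -161 + x
y = 24336/7 (y = (-72 - 84)**2/7 = (1/7)*(-156)**2 = (1/7)*24336 = 24336/7 ≈ 3476.6)
(21637 + j(-195))*(M(-82) + y) = (21637 + (-161 - 195))*(-32 + 24336/7) = (21637 - 356)*(24112/7) = 21281*(24112/7) = 513127472/7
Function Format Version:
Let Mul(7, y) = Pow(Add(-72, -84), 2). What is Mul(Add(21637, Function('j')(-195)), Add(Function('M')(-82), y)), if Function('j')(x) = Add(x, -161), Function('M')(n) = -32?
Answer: Rational(513127472, 7) ≈ 7.3304e+7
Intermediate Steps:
Function('j')(x) = Add(-161, x)
y = Rational(24336, 7) (y = Mul(Rational(1, 7), Pow(Add(-72, -84), 2)) = Mul(Rational(1, 7), Pow(-156, 2)) = Mul(Rational(1, 7), 24336) = Rational(24336, 7) ≈ 3476.6)
Mul(Add(21637, Function('j')(-195)), Add(Function('M')(-82), y)) = Mul(Add(21637, Add(-161, -195)), Add(-32, Rational(24336, 7))) = Mul(Add(21637, -356), Rational(24112, 7)) = Mul(21281, Rational(24112, 7)) = Rational(513127472, 7)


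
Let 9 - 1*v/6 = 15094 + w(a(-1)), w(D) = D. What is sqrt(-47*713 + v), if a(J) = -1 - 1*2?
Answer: I*sqrt(124003) ≈ 352.14*I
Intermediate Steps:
a(J) = -3 (a(J) = -1 - 2 = -3)
v = -90492 (v = 54 - 6*(15094 - 3) = 54 - 6*15091 = 54 - 90546 = -90492)
sqrt(-47*713 + v) = sqrt(-47*713 - 90492) = sqrt(-33511 - 90492) = sqrt(-124003) = I*sqrt(124003)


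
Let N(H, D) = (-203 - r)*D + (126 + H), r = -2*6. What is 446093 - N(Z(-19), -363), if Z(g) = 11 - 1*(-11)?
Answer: 376612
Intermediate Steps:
r = -12
Z(g) = 22 (Z(g) = 11 + 11 = 22)
N(H, D) = 126 + H - 191*D (N(H, D) = (-203 - 1*(-12))*D + (126 + H) = (-203 + 12)*D + (126 + H) = -191*D + (126 + H) = 126 + H - 191*D)
446093 - N(Z(-19), -363) = 446093 - (126 + 22 - 191*(-363)) = 446093 - (126 + 22 + 69333) = 446093 - 1*69481 = 446093 - 69481 = 376612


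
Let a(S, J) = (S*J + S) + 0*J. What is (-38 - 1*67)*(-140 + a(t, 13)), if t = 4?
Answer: 8820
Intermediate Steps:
a(S, J) = S + J*S (a(S, J) = (J*S + S) + 0 = (S + J*S) + 0 = S + J*S)
(-38 - 1*67)*(-140 + a(t, 13)) = (-38 - 1*67)*(-140 + 4*(1 + 13)) = (-38 - 67)*(-140 + 4*14) = -105*(-140 + 56) = -105*(-84) = 8820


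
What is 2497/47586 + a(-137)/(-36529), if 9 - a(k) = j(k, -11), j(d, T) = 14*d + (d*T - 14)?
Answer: 6414599/158024454 ≈ 0.040592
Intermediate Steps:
j(d, T) = -14 + 14*d + T*d (j(d, T) = 14*d + (T*d - 14) = 14*d + (-14 + T*d) = -14 + 14*d + T*d)
a(k) = 23 - 3*k (a(k) = 9 - (-14 + 14*k - 11*k) = 9 - (-14 + 3*k) = 9 + (14 - 3*k) = 23 - 3*k)
2497/47586 + a(-137)/(-36529) = 2497/47586 + (23 - 3*(-137))/(-36529) = 2497*(1/47586) + (23 + 411)*(-1/36529) = 227/4326 + 434*(-1/36529) = 227/4326 - 434/36529 = 6414599/158024454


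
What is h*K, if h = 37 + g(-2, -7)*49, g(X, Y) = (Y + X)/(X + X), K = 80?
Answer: 11780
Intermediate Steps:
g(X, Y) = (X + Y)/(2*X) (g(X, Y) = (X + Y)/((2*X)) = (X + Y)*(1/(2*X)) = (X + Y)/(2*X))
h = 589/4 (h = 37 + ((½)*(-2 - 7)/(-2))*49 = 37 + ((½)*(-½)*(-9))*49 = 37 + (9/4)*49 = 37 + 441/4 = 589/4 ≈ 147.25)
h*K = (589/4)*80 = 11780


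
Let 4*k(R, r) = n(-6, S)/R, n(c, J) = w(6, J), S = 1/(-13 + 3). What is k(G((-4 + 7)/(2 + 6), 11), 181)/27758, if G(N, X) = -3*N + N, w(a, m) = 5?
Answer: -5/83274 ≈ -6.0043e-5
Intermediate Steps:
S = -⅒ (S = 1/(-10) = -⅒ ≈ -0.10000)
n(c, J) = 5
G(N, X) = -2*N
k(R, r) = 5/(4*R) (k(R, r) = (5/R)/4 = 5/(4*R))
k(G((-4 + 7)/(2 + 6), 11), 181)/27758 = (5/(4*((-2*(-4 + 7)/(2 + 6)))))/27758 = (5/(4*((-6/8))))*(1/27758) = (5/(4*((-2*3/8))))*(1/27758) = (5/(4*(-¾)))*(1/27758) = ((5/4)*(-4/3))*(1/27758) = -5/3*1/27758 = -5/83274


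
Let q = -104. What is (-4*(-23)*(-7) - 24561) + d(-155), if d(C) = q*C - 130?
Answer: -9215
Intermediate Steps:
d(C) = -130 - 104*C (d(C) = -104*C - 130 = -130 - 104*C)
(-4*(-23)*(-7) - 24561) + d(-155) = (-4*(-23)*(-7) - 24561) + (-130 - 104*(-155)) = (92*(-7) - 24561) + (-130 + 16120) = (-644 - 24561) + 15990 = -25205 + 15990 = -9215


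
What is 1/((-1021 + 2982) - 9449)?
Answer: -1/7488 ≈ -0.00013355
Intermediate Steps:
1/((-1021 + 2982) - 9449) = 1/(1961 - 9449) = 1/(-7488) = -1/7488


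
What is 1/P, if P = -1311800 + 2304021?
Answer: 1/992221 ≈ 1.0078e-6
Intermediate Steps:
P = 992221
1/P = 1/992221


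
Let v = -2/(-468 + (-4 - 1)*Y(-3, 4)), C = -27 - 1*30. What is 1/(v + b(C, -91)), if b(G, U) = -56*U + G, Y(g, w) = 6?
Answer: 249/1254712 ≈ 0.00019845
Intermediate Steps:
C = -57 (C = -27 - 30 = -57)
b(G, U) = G - 56*U
v = 1/249 (v = -2/(-468 + (-4 - 1)*6) = -2/(-468 - 5*6) = -2/(-468 - 30) = -2/(-498) = -1/498*(-2) = 1/249 ≈ 0.0040161)
1/(v + b(C, -91)) = 1/(1/249 + (-57 - 56*(-91))) = 1/(1/249 + (-57 + 5096)) = 1/(1/249 + 5039) = 1/(1254712/249) = 249/1254712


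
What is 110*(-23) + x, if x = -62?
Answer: -2592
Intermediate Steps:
110*(-23) + x = 110*(-23) - 62 = -2530 - 62 = -2592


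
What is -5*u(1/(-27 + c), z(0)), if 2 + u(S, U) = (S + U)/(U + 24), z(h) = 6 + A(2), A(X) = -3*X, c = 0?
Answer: 6485/648 ≈ 10.008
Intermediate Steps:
z(h) = 0 (z(h) = 6 - 3*2 = 6 - 6 = 0)
u(S, U) = -2 + (S + U)/(24 + U) (u(S, U) = -2 + (S + U)/(U + 24) = -2 + (S + U)/(24 + U))
-5*u(1/(-27 + c), z(0)) = -5*(-48 + 1/(-27 + 0) - 1*0)/(24 + 0) = -5*(-48 + 1/(-27) + 0)/24 = -5*(-48 - 1/27 + 0)/24 = -5*(-1297)/(24*27) = -5*(-1297/648) = 6485/648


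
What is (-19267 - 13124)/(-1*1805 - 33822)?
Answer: 32391/35627 ≈ 0.90917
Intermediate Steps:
(-19267 - 13124)/(-1*1805 - 33822) = -32391/(-1805 - 33822) = -32391/(-35627) = -32391*(-1/35627) = 32391/35627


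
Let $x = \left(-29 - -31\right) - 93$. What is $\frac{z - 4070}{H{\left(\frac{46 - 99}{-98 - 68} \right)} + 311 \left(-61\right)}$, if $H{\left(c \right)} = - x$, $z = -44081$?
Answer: $\frac{48151}{18880} \approx 2.5504$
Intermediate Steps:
$x = -91$ ($x = \left(-29 + 31\right) - 93 = 2 - 93 = -91$)
$H{\left(c \right)} = 91$ ($H{\left(c \right)} = \left(-1\right) \left(-91\right) = 91$)
$\frac{z - 4070}{H{\left(\frac{46 - 99}{-98 - 68} \right)} + 311 \left(-61\right)} = \frac{-44081 - 4070}{91 + 311 \left(-61\right)} = - \frac{48151}{91 - 18971} = - \frac{48151}{-18880} = \left(-48151\right) \left(- \frac{1}{18880}\right) = \frac{48151}{18880}$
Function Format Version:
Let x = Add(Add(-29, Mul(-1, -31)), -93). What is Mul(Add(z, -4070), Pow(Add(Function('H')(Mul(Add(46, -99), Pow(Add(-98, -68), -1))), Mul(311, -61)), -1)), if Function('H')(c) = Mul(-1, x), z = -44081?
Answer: Rational(48151, 18880) ≈ 2.5504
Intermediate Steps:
x = -91 (x = Add(Add(-29, 31), -93) = Add(2, -93) = -91)
Function('H')(c) = 91 (Function('H')(c) = Mul(-1, -91) = 91)
Mul(Add(z, -4070), Pow(Add(Function('H')(Mul(Add(46, -99), Pow(Add(-98, -68), -1))), Mul(311, -61)), -1)) = Mul(Add(-44081, -4070), Pow(Add(91, Mul(311, -61)), -1)) = Mul(-48151, Pow(Add(91, -18971), -1)) = Mul(-48151, Pow(-18880, -1)) = Mul(-48151, Rational(-1, 18880)) = Rational(48151, 18880)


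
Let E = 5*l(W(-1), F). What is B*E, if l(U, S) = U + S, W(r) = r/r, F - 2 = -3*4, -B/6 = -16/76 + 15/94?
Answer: -12285/893 ≈ -13.757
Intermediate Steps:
B = 273/893 (B = -6*(-16/76 + 15/94) = -6*(-16*1/76 + 15*(1/94)) = -6*(-4/19 + 15/94) = -6*(-91/1786) = 273/893 ≈ 0.30571)
F = -10 (F = 2 - 3*4 = 2 - 12 = -10)
W(r) = 1
l(U, S) = S + U
E = -45 (E = 5*(-10 + 1) = 5*(-9) = -45)
B*E = (273/893)*(-45) = -12285/893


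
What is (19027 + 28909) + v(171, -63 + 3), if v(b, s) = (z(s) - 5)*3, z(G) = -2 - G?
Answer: 48095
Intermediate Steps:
v(b, s) = -21 - 3*s (v(b, s) = ((-2 - s) - 5)*3 = (-7 - s)*3 = -21 - 3*s)
(19027 + 28909) + v(171, -63 + 3) = (19027 + 28909) + (-21 - 3*(-63 + 3)) = 47936 + (-21 - 3*(-60)) = 47936 + (-21 + 180) = 47936 + 159 = 48095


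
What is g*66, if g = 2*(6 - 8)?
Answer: -264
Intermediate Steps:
g = -4 (g = 2*(-2) = -4)
g*66 = -4*66 = -264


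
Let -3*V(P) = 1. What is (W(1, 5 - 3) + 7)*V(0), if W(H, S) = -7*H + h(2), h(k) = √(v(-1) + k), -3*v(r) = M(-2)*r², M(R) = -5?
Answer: -√33/9 ≈ -0.63828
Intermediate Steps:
v(r) = 5*r²/3 (v(r) = -(-5)*r²/3 = 5*r²/3)
h(k) = √(5/3 + k) (h(k) = √((5/3)*(-1)² + k) = √((5/3)*1 + k) = √(5/3 + k))
V(P) = -⅓ (V(P) = -⅓*1 = -⅓)
W(H, S) = -7*H + √33/3 (W(H, S) = -7*H + √(15 + 9*2)/3 = -7*H + √(15 + 18)/3 = -7*H + √33/3)
(W(1, 5 - 3) + 7)*V(0) = ((-7*1 + √33/3) + 7)*(-⅓) = ((-7 + √33/3) + 7)*(-⅓) = (√33/3)*(-⅓) = -√33/9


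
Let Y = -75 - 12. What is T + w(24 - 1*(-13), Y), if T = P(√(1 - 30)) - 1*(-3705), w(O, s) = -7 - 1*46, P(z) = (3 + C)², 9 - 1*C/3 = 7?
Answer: 3733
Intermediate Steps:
Y = -87
C = 6 (C = 27 - 3*7 = 27 - 21 = 6)
P(z) = 81 (P(z) = (3 + 6)² = 9² = 81)
w(O, s) = -53 (w(O, s) = -7 - 46 = -53)
T = 3786 (T = 81 - 1*(-3705) = 81 + 3705 = 3786)
T + w(24 - 1*(-13), Y) = 3786 - 53 = 3733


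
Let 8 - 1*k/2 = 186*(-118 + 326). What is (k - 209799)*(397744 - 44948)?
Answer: -101308546564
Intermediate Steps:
k = -77360 (k = 16 - 372*(-118 + 326) = 16 - 372*208 = 16 - 2*38688 = 16 - 77376 = -77360)
(k - 209799)*(397744 - 44948) = (-77360 - 209799)*(397744 - 44948) = -287159*352796 = -101308546564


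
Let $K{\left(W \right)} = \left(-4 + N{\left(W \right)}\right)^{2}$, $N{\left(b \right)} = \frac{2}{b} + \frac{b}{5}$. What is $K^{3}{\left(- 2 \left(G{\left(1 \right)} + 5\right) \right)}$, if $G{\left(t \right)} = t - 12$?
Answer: $\frac{6321363049}{729000000} \approx 8.6713$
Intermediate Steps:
$N{\left(b \right)} = \frac{2}{b} + \frac{b}{5}$ ($N{\left(b \right)} = \frac{2}{b} + b \frac{1}{5} = \frac{2}{b} + \frac{b}{5}$)
$G{\left(t \right)} = -12 + t$ ($G{\left(t \right)} = t - 12 = -12 + t$)
$K{\left(W \right)} = \left(-4 + \frac{2}{W} + \frac{W}{5}\right)^{2}$ ($K{\left(W \right)} = \left(-4 + \left(\frac{2}{W} + \frac{W}{5}\right)\right)^{2} = \left(-4 + \frac{2}{W} + \frac{W}{5}\right)^{2}$)
$K^{3}{\left(- 2 \left(G{\left(1 \right)} + 5\right) \right)} = \left(\frac{\left(10 + - 2 \left(\left(-12 + 1\right) + 5\right) \left(-20 - 2 \left(\left(-12 + 1\right) + 5\right)\right)\right)^{2}}{25 \cdot 4 \left(\left(-12 + 1\right) + 5\right)^{2}}\right)^{3} = \left(\frac{\left(10 + - 2 \left(-11 + 5\right) \left(-20 - 2 \left(-11 + 5\right)\right)\right)^{2}}{25 \cdot 4 \left(-11 + 5\right)^{2}}\right)^{3} = \left(\frac{\left(10 + \left(-2\right) \left(-6\right) \left(-20 - -12\right)\right)^{2}}{25 \cdot 144}\right)^{3} = \left(\frac{\left(10 + 12 \left(-20 + 12\right)\right)^{2}}{25 \cdot 144}\right)^{3} = \left(\frac{1}{25} \cdot \frac{1}{144} \left(10 + 12 \left(-8\right)\right)^{2}\right)^{3} = \left(\frac{1}{25} \cdot \frac{1}{144} \left(10 - 96\right)^{2}\right)^{3} = \left(\frac{1}{25} \cdot \frac{1}{144} \left(-86\right)^{2}\right)^{3} = \left(\frac{1}{25} \cdot \frac{1}{144} \cdot 7396\right)^{3} = \left(\frac{1849}{900}\right)^{3} = \frac{6321363049}{729000000}$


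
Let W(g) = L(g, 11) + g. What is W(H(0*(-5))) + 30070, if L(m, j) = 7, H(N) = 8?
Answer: 30085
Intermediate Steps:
W(g) = 7 + g
W(H(0*(-5))) + 30070 = (7 + 8) + 30070 = 15 + 30070 = 30085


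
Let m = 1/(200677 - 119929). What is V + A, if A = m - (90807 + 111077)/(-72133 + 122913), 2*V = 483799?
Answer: 247966100566457/1025095860 ≈ 2.4190e+5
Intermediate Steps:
m = 1/80748 ≈ 1.2384e-5
V = 483799/2 (V = (1/2)*483799 = 483799/2 ≈ 2.4190e+5)
A = -4075419613/1025095860 (A = 1/80748 - (90807 + 111077)/(-72133 + 122913) = 1/80748 - 201884/50780 = 1/80748 - 1*50471/12695 = 1/80748 - 50471/12695 = -4075419613/1025095860 ≈ -3.9756)
V + A = 483799/2 - 4075419613/1025095860 = 247966100566457/1025095860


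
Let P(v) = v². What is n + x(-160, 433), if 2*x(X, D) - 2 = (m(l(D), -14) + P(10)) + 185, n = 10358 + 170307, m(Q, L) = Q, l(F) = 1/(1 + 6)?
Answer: 1265660/7 ≈ 1.8081e+5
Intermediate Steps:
l(F) = ⅐ (l(F) = 1/7 = ⅐)
n = 180665
x(X, D) = 1005/7 (x(X, D) = 1 + ((⅐ + 10²) + 185)/2 = 1 + ((⅐ + 100) + 185)/2 = 1 + (701/7 + 185)/2 = 1 + (½)*(1996/7) = 1 + 998/7 = 1005/7)
n + x(-160, 433) = 180665 + 1005/7 = 1265660/7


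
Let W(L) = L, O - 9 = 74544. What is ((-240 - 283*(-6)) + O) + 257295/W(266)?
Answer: 20476221/266 ≈ 76978.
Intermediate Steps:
O = 74553 (O = 9 + 74544 = 74553)
((-240 - 283*(-6)) + O) + 257295/W(266) = ((-240 - 283*(-6)) + 74553) + 257295/266 = ((-240 + 1698) + 74553) + 257295*(1/266) = (1458 + 74553) + 257295/266 = 76011 + 257295/266 = 20476221/266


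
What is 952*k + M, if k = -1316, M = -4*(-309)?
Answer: -1251596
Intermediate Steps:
M = 1236
952*k + M = 952*(-1316) + 1236 = -1252832 + 1236 = -1251596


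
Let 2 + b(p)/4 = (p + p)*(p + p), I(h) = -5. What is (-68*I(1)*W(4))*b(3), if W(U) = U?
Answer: 184960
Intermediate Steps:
b(p) = -8 + 16*p² (b(p) = -8 + 4*((p + p)*(p + p)) = -8 + 4*((2*p)*(2*p)) = -8 + 4*(4*p²) = -8 + 16*p²)
(-68*I(1)*W(4))*b(3) = (-(-340)*4)*(-8 + 16*3²) = (-68*(-20))*(-8 + 16*9) = 1360*(-8 + 144) = 1360*136 = 184960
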